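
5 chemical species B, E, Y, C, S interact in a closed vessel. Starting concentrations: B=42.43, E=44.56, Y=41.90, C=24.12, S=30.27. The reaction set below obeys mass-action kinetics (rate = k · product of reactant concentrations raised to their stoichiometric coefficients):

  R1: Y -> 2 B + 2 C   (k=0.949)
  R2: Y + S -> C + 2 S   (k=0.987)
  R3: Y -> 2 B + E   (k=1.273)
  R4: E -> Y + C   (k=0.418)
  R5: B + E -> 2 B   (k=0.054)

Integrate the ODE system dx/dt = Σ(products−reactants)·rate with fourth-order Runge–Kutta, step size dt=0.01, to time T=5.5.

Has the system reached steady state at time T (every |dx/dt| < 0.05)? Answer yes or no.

Steady state at T: yes

RK4 with dt=0.01: 550 steps to T=5.5. Trajectory (selected grid times):
t=0.00: B=42.43 E=44.56 Y=41.90 C=24.12 S=30.27
t=0.61: B=84.13 E=3.47 Y=0.02 C=74.95 S=74.74
t=1.22: B=87.19 E=0.16 Y=0.00 C=75.52 S=75.03
t=1.83: B=87.33 E=0.01 Y=0.00 C=75.55 S=75.04
t=2.44: B=87.34 E=0.00 Y=0.00 C=75.55 S=75.04
t=3.06: B=87.34 E=0.00 Y=0.00 C=75.55 S=75.04
t=3.67: B=87.34 E=0.00 Y=0.00 C=75.55 S=75.04
t=4.28: B=87.34 E=0.00 Y=0.00 C=75.55 S=75.04
t=4.89: B=87.34 E=0.00 Y=0.00 C=75.55 S=75.04
t=5.50: B=87.34 E=0.00 Y=0.00 C=75.55 S=75.04
Rates at T: R1=0.0000, R2=0.0000, R3=0.0000, R4=0.0000, R5=0.0000
dx/dt at T (Σ net stoichiometry × rate): B=+0.0000, E=-0.0000, Y=-0.0000, C=+0.0000, S=+0.0000
Largest |dx/dt| is |-0.0000| (E) < 0.05 → steady.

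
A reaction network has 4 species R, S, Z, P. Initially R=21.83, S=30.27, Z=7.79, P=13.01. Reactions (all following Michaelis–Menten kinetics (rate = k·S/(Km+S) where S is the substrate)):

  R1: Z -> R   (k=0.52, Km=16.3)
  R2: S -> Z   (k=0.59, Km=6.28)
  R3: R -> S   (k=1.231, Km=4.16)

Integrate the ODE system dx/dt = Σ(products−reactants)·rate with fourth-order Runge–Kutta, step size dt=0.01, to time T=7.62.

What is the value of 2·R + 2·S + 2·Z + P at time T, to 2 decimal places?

Value at T = 132.79

Check how each reaction changes W = 2·R + 2·S + 2·Z + P (weight of products minus weight of reactants):
R1: Z -> R: (2·1) − (2·1) = 2 − 2 = 0
R2: S -> Z: (2·1) − (2·1) = 2 − 2 = 0
R3: R -> S: (2·1) − (2·1) = 2 − 2 = 0
Every reaction leaves W unchanged, so W is conserved and no simulation is needed: W(T) = W(0) = 2·21.83 + 2·30.27 + 2·7.79 + 13.01 = 132.79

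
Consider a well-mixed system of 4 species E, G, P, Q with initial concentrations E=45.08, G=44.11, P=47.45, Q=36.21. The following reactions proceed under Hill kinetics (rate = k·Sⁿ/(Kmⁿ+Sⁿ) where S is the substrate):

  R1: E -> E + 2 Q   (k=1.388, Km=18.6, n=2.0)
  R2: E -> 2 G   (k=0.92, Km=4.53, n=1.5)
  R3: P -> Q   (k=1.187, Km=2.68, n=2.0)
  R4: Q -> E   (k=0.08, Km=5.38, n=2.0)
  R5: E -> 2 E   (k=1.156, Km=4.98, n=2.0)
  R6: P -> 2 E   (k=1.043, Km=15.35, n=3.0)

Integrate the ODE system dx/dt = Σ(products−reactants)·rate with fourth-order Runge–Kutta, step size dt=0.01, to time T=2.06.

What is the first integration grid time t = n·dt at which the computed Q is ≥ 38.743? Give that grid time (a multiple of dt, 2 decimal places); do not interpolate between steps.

RK4 with dt=0.01: 206 steps to T=2.06. Trajectory (selected grid times):
t=0.00: E=45.08 G=44.11 P=47.45 Q=36.21
t=0.23: E=45.62 G=44.52 P=46.95 Q=37.01
t=0.46: E=46.16 G=44.93 P=46.44 Q=37.81
t=0.69: E=46.70 G=45.34 P=45.94 Q=38.62
t=0.72: E=46.77 G=45.39 P=45.87 Q=38.72
t=0.73: E=46.79 G=45.41 P=45.85 Q=38.76
t=0.92: E=47.23 G=45.75 P=45.44 Q=39.42
t=1.14: E=47.75 G=46.15 P=44.95 Q=40.20
t=1.37: E=48.28 G=46.56 P=44.45 Q=41.00
t=1.60: E=48.82 G=46.97 P=43.95 Q=41.82
t=1.83: E=49.36 G=47.38 P=43.45 Q=42.63
t=2.06: E=49.89 G=47.79 P=42.95 Q=43.44
Q(0.72)=38.722 < 38.743 but Q(0.73)=38.757 ≥ 38.743, so the first grid time is t=0.73.

Threshold first reached at t = 0.73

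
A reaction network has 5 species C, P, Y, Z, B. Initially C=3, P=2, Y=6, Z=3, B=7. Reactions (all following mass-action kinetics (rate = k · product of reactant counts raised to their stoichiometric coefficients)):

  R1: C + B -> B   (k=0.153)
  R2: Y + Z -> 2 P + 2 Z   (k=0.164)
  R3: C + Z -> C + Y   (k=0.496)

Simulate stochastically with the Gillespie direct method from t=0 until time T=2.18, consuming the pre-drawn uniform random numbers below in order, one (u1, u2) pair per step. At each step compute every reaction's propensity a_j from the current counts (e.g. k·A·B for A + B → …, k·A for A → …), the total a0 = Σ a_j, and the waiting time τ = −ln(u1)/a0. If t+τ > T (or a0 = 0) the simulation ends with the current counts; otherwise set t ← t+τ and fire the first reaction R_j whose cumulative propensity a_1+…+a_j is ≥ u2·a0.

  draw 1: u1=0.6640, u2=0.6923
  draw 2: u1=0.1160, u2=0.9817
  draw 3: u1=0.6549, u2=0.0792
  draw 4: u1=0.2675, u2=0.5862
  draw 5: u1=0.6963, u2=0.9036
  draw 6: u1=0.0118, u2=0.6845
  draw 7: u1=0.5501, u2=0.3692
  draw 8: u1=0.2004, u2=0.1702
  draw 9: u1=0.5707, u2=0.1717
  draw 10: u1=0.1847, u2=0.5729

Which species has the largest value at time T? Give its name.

Dominant species at T: P

t=0.000: C=3 P=2 Y=6 Z=3 B=7
Draw 1: a1=3.213, a2=2.952, a3=4.464, a0=10.629; τ=−ln(0.6640)/10.629=0.039 → t=0.039; u2·a0=0.6923·10.629=7.358; a1+a2=6.165 < 7.358 ≤ a1+…+a3=10.629 → R3 fires; C=3 P=2 Y=7 Z=2 B=7
Draw 2: a1=3.213, a2=2.296, a3=2.976, a0=8.485; τ=−ln(0.1160)/8.485=0.254 → t=0.292; u2·a0=0.9817·8.485=8.330; a1+a2=5.509 < 8.330 ≤ a1+…+a3=8.485 → R3 fires; C=3 P=2 Y=8 Z=1 B=7
Draw 3: a1=3.213, a2=1.312, a3=1.488, a0=6.013; τ=−ln(0.6549)/6.013=0.070 → t=0.363; u2·a0=0.0792·6.013=0.476 ≤ a1=3.213 → R1 fires; C=2 P=2 Y=8 Z=1 B=7
Draw 4: a1=2.142, a2=1.312, a3=0.992, a0=4.446; τ=−ln(0.2675)/4.446=0.297 → t=0.659; u2·a0=0.5862·4.446=2.606; a1=2.142 < 2.606 ≤ a1+a2=3.454 → R2 fires; C=2 P=4 Y=7 Z=2 B=7
Draw 5: a1=2.142, a2=2.296, a3=1.984, a0=6.422; τ=−ln(0.6963)/6.422=0.056 → t=0.716; u2·a0=0.9036·6.422=5.803; a1+a2=4.438 < 5.803 ≤ a1+…+a3=6.422 → R3 fires; C=2 P=4 Y=8 Z=1 B=7
Draw 6: a1=2.142, a2=1.312, a3=0.992, a0=4.446; τ=−ln(0.0118)/4.446=0.999 → t=1.714; u2·a0=0.6845·4.446=3.043; a1=2.142 < 3.043 ≤ a1+a2=3.454 → R2 fires; C=2 P=6 Y=7 Z=2 B=7
Draw 7: a1=2.142, a2=2.296, a3=1.984, a0=6.422; τ=−ln(0.5501)/6.422=0.093 → t=1.807; u2·a0=0.3692·6.422=2.371; a1=2.142 < 2.371 ≤ a1+a2=4.438 → R2 fires; C=2 P=8 Y=6 Z=3 B=7
Draw 8: a1=2.142, a2=2.952, a3=2.976, a0=8.070; τ=−ln(0.2004)/8.070=0.199 → t=2.007; u2·a0=0.1702·8.070=1.374 ≤ a1=2.142 → R1 fires; C=1 P=8 Y=6 Z=3 B=7
Draw 9: a1=1.071, a2=2.952, a3=1.488, a0=5.511; τ=−ln(0.5707)/5.511=0.102 → t=2.108; u2·a0=0.1717·5.511=0.946 ≤ a1=1.071 → R1 fires; C=0 P=8 Y=6 Z=3 B=7
Draw 10: a1=0.000, a2=2.952, a3=0.000, a0=2.952; τ=−ln(0.1847)/2.952=0.572 → t=2.681 > T=2.18: stop.
At T=2.18: C=0 P=8 Y=6 Z=3 B=7; the largest is P.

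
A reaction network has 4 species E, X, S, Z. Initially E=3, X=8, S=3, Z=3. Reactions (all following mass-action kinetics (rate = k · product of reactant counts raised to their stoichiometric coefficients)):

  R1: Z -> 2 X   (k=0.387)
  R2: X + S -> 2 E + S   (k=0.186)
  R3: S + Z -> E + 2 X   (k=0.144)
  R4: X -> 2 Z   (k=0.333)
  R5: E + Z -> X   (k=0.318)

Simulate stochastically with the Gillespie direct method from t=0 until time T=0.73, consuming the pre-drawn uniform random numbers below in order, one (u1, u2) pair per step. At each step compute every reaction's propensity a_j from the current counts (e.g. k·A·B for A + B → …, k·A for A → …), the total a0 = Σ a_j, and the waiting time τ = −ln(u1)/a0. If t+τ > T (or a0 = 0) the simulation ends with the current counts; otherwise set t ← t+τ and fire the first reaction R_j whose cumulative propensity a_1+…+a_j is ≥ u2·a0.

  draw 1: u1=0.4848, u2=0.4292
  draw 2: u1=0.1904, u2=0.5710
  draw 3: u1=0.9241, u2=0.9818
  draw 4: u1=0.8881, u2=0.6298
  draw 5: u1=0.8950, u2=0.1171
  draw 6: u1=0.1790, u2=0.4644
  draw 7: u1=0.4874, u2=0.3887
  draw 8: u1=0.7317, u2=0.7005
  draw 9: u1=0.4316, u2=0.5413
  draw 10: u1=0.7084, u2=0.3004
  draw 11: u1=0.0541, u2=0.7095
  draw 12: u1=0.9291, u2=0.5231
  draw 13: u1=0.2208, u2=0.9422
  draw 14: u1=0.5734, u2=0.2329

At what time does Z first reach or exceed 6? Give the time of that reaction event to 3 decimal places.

t=0.000: E=3 X=8 S=3 Z=3
Draw 1: a1=1.161, a2=4.464, a3=1.296, a4=2.664, a5=2.862, a0=12.447; τ=−ln(0.4848)/12.447=0.058 → t=0.058; u2·a0=0.4292·12.447=5.342; a1=1.161 < 5.342 ≤ a1+a2=5.625 → R2 fires; E=5 X=7 S=3 Z=3
Draw 2: a1=1.161, a2=3.906, a3=1.296, a4=2.331, a5=4.770, a0=13.464; τ=−ln(0.1904)/13.464=0.123 → t=0.181; u2·a0=0.5710·13.464=7.688; a1+…+a3=6.363 < 7.688 ≤ a1+…+a4=8.694 → R4 fires; E=5 X=6 S=3 Z=5
Draw 3: a1=1.935, a2=3.348, a3=2.160, a4=1.998, a5=7.950, a0=17.391; τ=−ln(0.9241)/17.391=0.005 → t=0.186; u2·a0=0.9818·17.391=17.074; a1+…+a4=9.441 < 17.074 ≤ a1+…+a5=17.391 → R5 fires; E=4 X=7 S=3 Z=4
Draw 4: a1=1.548, a2=3.906, a3=1.728, a4=2.331, a5=5.088, a0=14.601; τ=−ln(0.8881)/14.601=0.008 → t=0.194; u2·a0=0.6298·14.601=9.196; a1+…+a3=7.182 < 9.196 ≤ a1+…+a4=9.513 → R4 fires; E=4 X=6 S=3 Z=6
Draw 5: a1=2.322, a2=3.348, a3=2.592, a4=1.998, a5=7.632, a0=17.892; τ=−ln(0.8950)/17.892=0.006 → t=0.200; u2·a0=0.1171·17.892=2.095 ≤ a1=2.322 → R1 fires; E=4 X=8 S=3 Z=5
Draw 6: a1=1.935, a2=4.464, a3=2.160, a4=2.664, a5=6.360, a0=17.583; τ=−ln(0.1790)/17.583=0.098 → t=0.298; u2·a0=0.4644·17.583=8.166; a1+a2=6.399 < 8.166 ≤ a1+…+a3=8.559 → R3 fires; E=5 X=10 S=2 Z=4
Draw 7: a1=1.548, a2=3.720, a3=1.152, a4=3.330, a5=6.360, a0=16.110; τ=−ln(0.4874)/16.110=0.045 → t=0.343; u2·a0=0.3887·16.110=6.262; a1+a2=5.268 < 6.262 ≤ a1+…+a3=6.420 → R3 fires; E=6 X=12 S=1 Z=3
Draw 8: a1=1.161, a2=2.232, a3=0.432, a4=3.996, a5=5.724, a0=13.545; τ=−ln(0.7317)/13.545=0.023 → t=0.366; u2·a0=0.7005·13.545=9.488; a1+…+a4=7.821 < 9.488 ≤ a1+…+a5=13.545 → R5 fires; E=5 X=13 S=1 Z=2
Draw 9: a1=0.774, a2=2.418, a3=0.288, a4=4.329, a5=3.180, a0=10.989; τ=−ln(0.4316)/10.989=0.076 → t=0.442; u2·a0=0.5413·10.989=5.948; a1+…+a3=3.480 < 5.948 ≤ a1+…+a4=7.809 → R4 fires; E=5 X=12 S=1 Z=4
Draw 10: a1=1.548, a2=2.232, a3=0.576, a4=3.996, a5=6.360, a0=14.712; τ=−ln(0.7084)/14.712=0.023 → t=0.466; u2·a0=0.3004·14.712=4.419; a1+…+a3=4.356 < 4.419 ≤ a1+…+a4=8.352 → R4 fires; E=5 X=11 S=1 Z=6
Draw 11: a1=2.322, a2=2.046, a3=0.864, a4=3.663, a5=9.540, a0=18.435; τ=−ln(0.0541)/18.435=0.158 → t=0.624; u2·a0=0.7095·18.435=13.080; a1+…+a4=8.895 < 13.080 ≤ a1+…+a5=18.435 → R5 fires; E=4 X=12 S=1 Z=5
Draw 12: a1=1.935, a2=2.232, a3=0.720, a4=3.996, a5=6.360, a0=15.243; τ=−ln(0.9291)/15.243=0.005 → t=0.629; u2·a0=0.5231·15.243=7.974; a1+…+a3=4.887 < 7.974 ≤ a1+…+a4=8.883 → R4 fires; E=4 X=11 S=1 Z=7
Draw 13: a1=2.709, a2=2.046, a3=1.008, a4=3.663, a5=8.904, a0=18.330; τ=−ln(0.2208)/18.330=0.082 → t=0.711; u2·a0=0.9422·18.330=17.271; a1+…+a4=9.426 < 17.271 ≤ a1+…+a5=18.330 → R5 fires; E=3 X=12 S=1 Z=6
Draw 14: a1=2.322, a2=2.232, a3=0.864, a4=3.996, a5=5.724, a0=15.138; τ=−ln(0.5734)/15.138=0.037 → t=0.748 > T=0.73: stop.
Z first becomes ≥ 6 when it reaches 6 at the event at t=0.194.

Threshold first reached at t = 0.194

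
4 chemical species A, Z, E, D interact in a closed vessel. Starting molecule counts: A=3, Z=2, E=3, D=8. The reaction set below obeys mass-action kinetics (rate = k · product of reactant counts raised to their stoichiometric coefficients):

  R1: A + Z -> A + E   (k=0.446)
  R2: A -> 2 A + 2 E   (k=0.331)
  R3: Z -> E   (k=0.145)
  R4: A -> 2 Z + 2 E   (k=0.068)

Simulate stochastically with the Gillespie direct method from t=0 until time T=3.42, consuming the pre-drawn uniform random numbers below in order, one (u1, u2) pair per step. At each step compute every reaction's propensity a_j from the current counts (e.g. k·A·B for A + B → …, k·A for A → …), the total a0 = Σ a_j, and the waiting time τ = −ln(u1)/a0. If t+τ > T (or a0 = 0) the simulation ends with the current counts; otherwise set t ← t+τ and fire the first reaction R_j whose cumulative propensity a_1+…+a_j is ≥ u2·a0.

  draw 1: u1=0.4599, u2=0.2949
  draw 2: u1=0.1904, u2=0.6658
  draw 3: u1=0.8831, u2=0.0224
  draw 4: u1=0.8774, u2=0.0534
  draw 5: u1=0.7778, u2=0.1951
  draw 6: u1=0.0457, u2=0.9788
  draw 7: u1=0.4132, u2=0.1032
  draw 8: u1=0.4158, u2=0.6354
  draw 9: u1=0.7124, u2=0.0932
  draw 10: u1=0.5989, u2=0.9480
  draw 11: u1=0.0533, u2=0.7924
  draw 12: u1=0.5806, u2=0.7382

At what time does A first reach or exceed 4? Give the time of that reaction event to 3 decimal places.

t=0.000: A=3 Z=2 E=3 D=8
Draw 1: a1=2.676, a2=0.993, a3=0.290, a4=0.204, a0=4.163; τ=−ln(0.4599)/4.163=0.187 → t=0.187; u2·a0=0.2949·4.163=1.228 ≤ a1=2.676 → R1 fires; A=3 Z=1 E=4 D=8
Draw 2: a1=1.338, a2=0.993, a3=0.145, a4=0.204, a0=2.680; τ=−ln(0.1904)/2.680=0.619 → t=0.805; u2·a0=0.6658·2.680=1.784; a1=1.338 < 1.784 ≤ a1+a2=2.331 → R2 fires; A=4 Z=1 E=6 D=8
Draw 3: a1=1.784, a2=1.324, a3=0.145, a4=0.272, a0=3.525; τ=−ln(0.8831)/3.525=0.035 → t=0.841; u2·a0=0.0224·3.525=0.079 ≤ a1=1.784 → R1 fires; A=4 Z=0 E=7 D=8
Draw 4: a1=0.000, a2=1.324, a3=0.000, a4=0.272, a0=1.596; τ=−ln(0.8774)/1.596=0.082 → t=0.923; u2·a0=0.0534·1.596=0.085; a1=0.000 < 0.085 ≤ a1+a2=1.324 → R2 fires; A=5 Z=0 E=9 D=8
Draw 5: a1=0.000, a2=1.655, a3=0.000, a4=0.340, a0=1.995; τ=−ln(0.7778)/1.995=0.126 → t=1.049; u2·a0=0.1951·1.995=0.389; a1=0.000 < 0.389 ≤ a1+a2=1.655 → R2 fires; A=6 Z=0 E=11 D=8
Draw 6: a1=0.000, a2=1.986, a3=0.000, a4=0.408, a0=2.394; τ=−ln(0.0457)/2.394=1.289 → t=2.338; u2·a0=0.9788·2.394=2.343; a1+…+a3=1.986 < 2.343 ≤ a1+…+a4=2.394 → R4 fires; A=5 Z=2 E=13 D=8
Draw 7: a1=4.460, a2=1.655, a3=0.290, a4=0.340, a0=6.745; τ=−ln(0.4132)/6.745=0.131 → t=2.469; u2·a0=0.1032·6.745=0.696 ≤ a1=4.460 → R1 fires; A=5 Z=1 E=14 D=8
Draw 8: a1=2.230, a2=1.655, a3=0.145, a4=0.340, a0=4.370; τ=−ln(0.4158)/4.370=0.201 → t=2.669; u2·a0=0.6354·4.370=2.777; a1=2.230 < 2.777 ≤ a1+a2=3.885 → R2 fires; A=6 Z=1 E=16 D=8
Draw 9: a1=2.676, a2=1.986, a3=0.145, a4=0.408, a0=5.215; τ=−ln(0.7124)/5.215=0.065 → t=2.734; u2·a0=0.0932·5.215=0.486 ≤ a1=2.676 → R1 fires; A=6 Z=0 E=17 D=8
Draw 10: a1=0.000, a2=1.986, a3=0.000, a4=0.408, a0=2.394; τ=−ln(0.5989)/2.394=0.214 → t=2.949; u2·a0=0.9480·2.394=2.270; a1+…+a3=1.986 < 2.270 ≤ a1+…+a4=2.394 → R4 fires; A=5 Z=2 E=19 D=8
Draw 11: a1=4.460, a2=1.655, a3=0.290, a4=0.340, a0=6.745; τ=−ln(0.0533)/6.745=0.435 → t=3.383; u2·a0=0.7924·6.745=5.345; a1=4.460 < 5.345 ≤ a1+a2=6.115 → R2 fires; A=6 Z=2 E=21 D=8
Draw 12: a1=5.352, a2=1.986, a3=0.290, a4=0.408, a0=8.036; τ=−ln(0.5806)/8.036=0.068 → t=3.451 > T=3.42: stop.
A first becomes ≥ 4 when it reaches 4 at the event at t=0.805.

Threshold first reached at t = 0.805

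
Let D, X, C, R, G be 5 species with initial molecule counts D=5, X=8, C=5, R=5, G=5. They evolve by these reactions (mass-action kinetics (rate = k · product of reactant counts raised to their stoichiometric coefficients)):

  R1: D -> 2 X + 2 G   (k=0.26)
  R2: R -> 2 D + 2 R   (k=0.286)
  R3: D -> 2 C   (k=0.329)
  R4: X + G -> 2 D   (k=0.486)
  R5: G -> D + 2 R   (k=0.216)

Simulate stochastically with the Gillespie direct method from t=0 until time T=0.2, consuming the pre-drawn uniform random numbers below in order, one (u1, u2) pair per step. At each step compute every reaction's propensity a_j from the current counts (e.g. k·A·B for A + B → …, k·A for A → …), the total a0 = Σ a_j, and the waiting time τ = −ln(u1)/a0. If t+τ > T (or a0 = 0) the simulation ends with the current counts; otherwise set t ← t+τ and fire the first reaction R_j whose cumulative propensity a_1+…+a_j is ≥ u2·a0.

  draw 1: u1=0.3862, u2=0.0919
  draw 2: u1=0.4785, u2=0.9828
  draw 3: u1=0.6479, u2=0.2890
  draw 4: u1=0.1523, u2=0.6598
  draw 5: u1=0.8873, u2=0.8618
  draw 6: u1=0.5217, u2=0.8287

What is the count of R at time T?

R at T = 8

t=0.000: D=5 X=8 C=5 R=5 G=5
Draw 1: a1=1.300, a2=1.430, a3=1.645, a4=19.440, a5=1.080, a0=24.895; τ=−ln(0.3862)/24.895=0.038 → t=0.038; u2·a0=0.0919·24.895=2.288; a1=1.300 < 2.288 ≤ a1+a2=2.730 → R2 fires; D=7 X=8 C=5 R=6 G=5
Draw 2: a1=1.820, a2=1.716, a3=2.303, a4=19.440, a5=1.080, a0=26.359; τ=−ln(0.4785)/26.359=0.028 → t=0.066; u2·a0=0.9828·26.359=25.906; a1+…+a4=25.279 < 25.906 ≤ a1+…+a5=26.359 → R5 fires; D=8 X=8 C=5 R=8 G=4
Draw 3: a1=2.080, a2=2.288, a3=2.632, a4=15.552, a5=0.864, a0=23.416; τ=−ln(0.6479)/23.416=0.019 → t=0.085; u2·a0=0.2890·23.416=6.767; a1+a2=4.368 < 6.767 ≤ a1+…+a3=7.000 → R3 fires; D=7 X=8 C=7 R=8 G=4
Draw 4: a1=1.820, a2=2.288, a3=2.303, a4=15.552, a5=0.864, a0=22.827; τ=−ln(0.1523)/22.827=0.082 → t=0.167; u2·a0=0.6598·22.827=15.061; a1+…+a3=6.411 < 15.061 ≤ a1+…+a4=21.963 → R4 fires; D=9 X=7 C=7 R=8 G=3
Draw 5: a1=2.340, a2=2.288, a3=2.961, a4=10.206, a5=0.648, a0=18.443; τ=−ln(0.8873)/18.443=0.006 → t=0.174; u2·a0=0.8618·18.443=15.894; a1+…+a3=7.589 < 15.894 ≤ a1+…+a4=17.795 → R4 fires; D=11 X=6 C=7 R=8 G=2
Draw 6: a1=2.860, a2=2.288, a3=3.619, a4=5.832, a5=0.432, a0=15.031; τ=−ln(0.5217)/15.031=0.043 → t=0.217 > T=0.2: stop.
Read off R at T=0.2: 8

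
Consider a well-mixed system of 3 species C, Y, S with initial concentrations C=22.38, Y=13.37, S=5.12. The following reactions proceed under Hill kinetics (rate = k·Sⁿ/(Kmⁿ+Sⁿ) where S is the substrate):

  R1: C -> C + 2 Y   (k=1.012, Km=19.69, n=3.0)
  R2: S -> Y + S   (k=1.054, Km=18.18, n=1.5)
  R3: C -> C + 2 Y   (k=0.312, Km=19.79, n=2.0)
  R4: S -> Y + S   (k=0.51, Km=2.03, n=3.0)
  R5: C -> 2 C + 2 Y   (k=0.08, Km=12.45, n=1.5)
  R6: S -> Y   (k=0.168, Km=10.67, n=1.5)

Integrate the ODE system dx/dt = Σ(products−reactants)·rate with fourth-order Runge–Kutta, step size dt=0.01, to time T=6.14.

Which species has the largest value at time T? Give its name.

Dominant species at T: Y

RK4 with dt=0.01: 614 steps to T=6.14. Trajectory (selected grid times):
t=0.00: C=22.38 Y=13.37 S=5.12
t=0.68: C=22.42 Y=14.95 S=5.09
t=1.36: C=22.46 Y=16.54 S=5.06
t=2.05: C=22.50 Y=18.14 S=5.03
t=2.73: C=22.53 Y=19.73 S=5.01
t=3.41: C=22.57 Y=21.31 S=4.98
t=4.09: C=22.61 Y=22.90 S=4.95
t=4.78: C=22.65 Y=24.51 S=4.92
t=5.46: C=22.69 Y=26.10 S=4.90
t=6.14: C=22.73 Y=27.69 S=4.87
At T=6.14: C=22.73 Y=27.69 S=4.87; the largest is Y.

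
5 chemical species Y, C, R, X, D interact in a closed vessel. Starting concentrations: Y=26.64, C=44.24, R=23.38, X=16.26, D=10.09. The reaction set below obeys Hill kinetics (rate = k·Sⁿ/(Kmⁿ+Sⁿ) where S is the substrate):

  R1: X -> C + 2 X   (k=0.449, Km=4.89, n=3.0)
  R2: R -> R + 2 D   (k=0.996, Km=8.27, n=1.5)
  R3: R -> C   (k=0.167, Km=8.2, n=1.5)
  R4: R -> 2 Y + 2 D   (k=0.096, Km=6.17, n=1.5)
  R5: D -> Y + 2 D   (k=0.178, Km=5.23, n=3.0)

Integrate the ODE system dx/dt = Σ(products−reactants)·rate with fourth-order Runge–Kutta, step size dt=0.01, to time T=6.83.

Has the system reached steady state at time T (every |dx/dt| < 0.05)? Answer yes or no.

Steady state at T: no

RK4 with dt=0.01: 683 steps to T=6.83. Trajectory (selected grid times):
t=0.00: Y=26.64 C=44.24 R=23.38 X=16.26 D=10.09
t=0.76: Y=26.89 C=44.68 R=23.21 X=16.59 D=11.59
t=1.52: Y=27.14 C=45.12 R=23.04 X=16.93 D=13.09
t=2.28: Y=27.40 C=45.55 R=22.87 X=17.26 D=14.59
t=3.04: Y=27.66 C=45.99 R=22.70 X=17.59 D=16.09
t=3.79: Y=27.91 C=46.42 R=22.54 X=17.92 D=17.57
t=4.55: Y=28.17 C=46.86 R=22.37 X=18.26 D=19.07
t=5.31: Y=28.43 C=47.30 R=22.20 X=18.59 D=20.56
t=6.07: Y=28.69 C=47.74 R=22.04 X=18.93 D=22.06
t=6.83: Y=28.95 C=48.18 R=21.87 X=19.26 D=23.55
Rates at T: R1=0.4418, R2=0.8081, R3=0.1358, R4=0.0835, R5=0.1761
dx/dt at T (Σ net stoichiometry × rate): Y=+0.3430, C=+0.5776, R=-0.2193, X=+0.4418, D=+1.9592
Largest |dx/dt| is |+1.9592| (D) ≥ 0.05 → not steady.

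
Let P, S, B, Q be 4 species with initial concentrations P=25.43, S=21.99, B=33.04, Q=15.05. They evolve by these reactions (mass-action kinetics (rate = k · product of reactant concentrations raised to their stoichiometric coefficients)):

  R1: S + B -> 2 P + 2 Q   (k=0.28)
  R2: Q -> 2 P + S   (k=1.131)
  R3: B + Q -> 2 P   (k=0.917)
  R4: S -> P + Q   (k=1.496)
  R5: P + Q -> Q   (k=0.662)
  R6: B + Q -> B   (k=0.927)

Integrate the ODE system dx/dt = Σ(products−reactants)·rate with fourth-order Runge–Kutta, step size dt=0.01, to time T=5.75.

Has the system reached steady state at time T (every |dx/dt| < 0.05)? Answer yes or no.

Steady state at T: yes

RK4 with dt=0.01: 575 steps to T=5.75. Trajectory (selected grid times):
t=0.00: P=25.43 S=21.99 B=33.04 Q=15.05
t=0.64: P=25.82 S=4.90 B=0.52 Q=3.79
t=1.28: P=9.49 S=3.74 B=0.02 Q=4.33
t=1.92: P=5.88 S=3.52 B=0.00 Q=4.53
t=2.56: P=5.25 S=3.47 B=0.00 Q=4.57
t=3.19: P=5.15 S=3.47 B=0.00 Q=4.58
t=3.83: P=5.13 S=3.46 B=0.00 Q=4.58
t=4.47: P=5.13 S=3.46 B=0.00 Q=4.58
t=5.11: P=5.13 S=3.46 B=0.00 Q=4.58
t=5.75: P=5.13 S=3.46 B=0.00 Q=4.58
Rates at T: R1=0.0000, R2=5.1811, R3=0.0000, R4=5.1811, R5=15.5432, R6=0.0000
dx/dt at T (Σ net stoichiometry × rate): P=-0.0000, S=-0.0000, B=-0.0000, Q=+0.0000
Largest |dx/dt| is |-0.0000| (P) < 0.05 → steady.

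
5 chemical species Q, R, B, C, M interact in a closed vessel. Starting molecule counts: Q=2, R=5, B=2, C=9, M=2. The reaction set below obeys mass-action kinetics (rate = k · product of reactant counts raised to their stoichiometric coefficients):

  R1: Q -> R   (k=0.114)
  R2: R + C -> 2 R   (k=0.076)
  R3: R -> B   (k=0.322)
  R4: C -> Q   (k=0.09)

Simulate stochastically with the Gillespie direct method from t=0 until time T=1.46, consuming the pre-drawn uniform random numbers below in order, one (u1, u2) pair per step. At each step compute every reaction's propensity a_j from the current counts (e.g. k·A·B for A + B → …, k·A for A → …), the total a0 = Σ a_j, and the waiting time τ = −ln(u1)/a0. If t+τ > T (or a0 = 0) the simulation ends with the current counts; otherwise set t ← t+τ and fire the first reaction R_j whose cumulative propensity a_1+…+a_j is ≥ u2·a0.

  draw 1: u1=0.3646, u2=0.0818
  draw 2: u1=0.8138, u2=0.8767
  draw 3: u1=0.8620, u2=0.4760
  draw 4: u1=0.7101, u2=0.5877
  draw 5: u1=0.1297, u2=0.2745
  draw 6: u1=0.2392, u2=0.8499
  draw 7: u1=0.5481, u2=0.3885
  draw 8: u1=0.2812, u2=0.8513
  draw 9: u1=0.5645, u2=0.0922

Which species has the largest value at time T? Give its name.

t=0.000: Q=2 R=5 B=2 C=9 M=2
Draw 1: a1=0.228, a2=3.420, a3=1.610, a4=0.810, a0=6.068; τ=−ln(0.3646)/6.068=0.166 → t=0.166; u2·a0=0.0818·6.068=0.496; a1=0.228 < 0.496 ≤ a1+a2=3.648 → R2 fires; Q=2 R=6 B=2 C=8 M=2
Draw 2: a1=0.228, a2=3.648, a3=1.932, a4=0.720, a0=6.528; τ=−ln(0.8138)/6.528=0.032 → t=0.198; u2·a0=0.8767·6.528=5.723; a1+a2=3.876 < 5.723 ≤ a1+…+a3=5.808 → R3 fires; Q=2 R=5 B=3 C=8 M=2
Draw 3: a1=0.228, a2=3.040, a3=1.610, a4=0.720, a0=5.598; τ=−ln(0.8620)/5.598=0.027 → t=0.224; u2·a0=0.4760·5.598=2.665; a1=0.228 < 2.665 ≤ a1+a2=3.268 → R2 fires; Q=2 R=6 B=3 C=7 M=2
Draw 4: a1=0.228, a2=3.192, a3=1.932, a4=0.630, a0=5.982; τ=−ln(0.7101)/5.982=0.057 → t=0.282; u2·a0=0.5877·5.982=3.516; a1+a2=3.420 < 3.516 ≤ a1+…+a3=5.352 → R3 fires; Q=2 R=5 B=4 C=7 M=2
Draw 5: a1=0.228, a2=2.660, a3=1.610, a4=0.630, a0=5.128; τ=−ln(0.1297)/5.128=0.398 → t=0.680; u2·a0=0.2745·5.128=1.408; a1=0.228 < 1.408 ≤ a1+a2=2.888 → R2 fires; Q=2 R=6 B=4 C=6 M=2
Draw 6: a1=0.228, a2=2.736, a3=1.932, a4=0.540, a0=5.436; τ=−ln(0.2392)/5.436=0.263 → t=0.943; u2·a0=0.8499·5.436=4.620; a1+a2=2.964 < 4.620 ≤ a1+…+a3=4.896 → R3 fires; Q=2 R=5 B=5 C=6 M=2
Draw 7: a1=0.228, a2=2.280, a3=1.610, a4=0.540, a0=4.658; τ=−ln(0.5481)/4.658=0.129 → t=1.072; u2·a0=0.3885·4.658=1.810; a1=0.228 < 1.810 ≤ a1+a2=2.508 → R2 fires; Q=2 R=6 B=5 C=5 M=2
Draw 8: a1=0.228, a2=2.280, a3=1.932, a4=0.450, a0=4.890; τ=−ln(0.2812)/4.890=0.259 → t=1.332; u2·a0=0.8513·4.890=4.163; a1+a2=2.508 < 4.163 ≤ a1+…+a3=4.440 → R3 fires; Q=2 R=5 B=6 C=5 M=2
Draw 9: a1=0.228, a2=1.900, a3=1.610, a4=0.450, a0=4.188; τ=−ln(0.5645)/4.188=0.137 → t=1.468 > T=1.46: stop.
At T=1.46: Q=2 R=5 B=6 C=5 M=2; the largest is B.

Dominant species at T: B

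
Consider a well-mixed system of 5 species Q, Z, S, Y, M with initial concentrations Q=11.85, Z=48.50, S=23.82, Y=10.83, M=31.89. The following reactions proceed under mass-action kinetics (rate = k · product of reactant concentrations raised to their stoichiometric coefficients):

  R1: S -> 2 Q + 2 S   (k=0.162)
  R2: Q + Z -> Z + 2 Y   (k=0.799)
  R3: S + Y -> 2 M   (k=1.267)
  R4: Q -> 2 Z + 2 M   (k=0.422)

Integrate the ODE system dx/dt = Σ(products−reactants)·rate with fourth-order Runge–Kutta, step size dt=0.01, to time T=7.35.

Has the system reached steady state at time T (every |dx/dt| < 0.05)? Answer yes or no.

RK4 with dt=0.01: 735 steps to T=7.35. Trajectory (selected grid times):
t=0.00: Q=11.85 Z=48.50 S=23.82 Y=10.83 M=31.89
t=0.82: Q=0.00 Z=48.76 S=0.00 Y=11.07 M=80.21
t=1.63: Q=0.00 Z=48.76 S=0.00 Y=11.07 M=80.21
t=2.45: Q=0.00 Z=48.76 S=0.00 Y=11.07 M=80.21
t=3.27: Q=0.00 Z=48.76 S=0.00 Y=11.07 M=80.21
t=4.08: Q=0.00 Z=48.76 S=0.00 Y=11.07 M=80.21
t=4.90: Q=0.00 Z=48.76 S=0.00 Y=11.07 M=80.21
t=5.72: Q=0.00 Z=48.76 S=0.00 Y=11.07 M=80.21
t=6.53: Q=0.00 Z=48.76 S=0.00 Y=11.07 M=80.21
t=7.35: Q=0.00 Z=48.76 S=0.00 Y=11.07 M=80.21
Rates at T: R1=0.0000, R2=0.0000, R3=0.0000, R4=0.0000
dx/dt at T (Σ net stoichiometry × rate): Q=-0.0000, Z=+0.0000, S=-0.0000, Y=-0.0000, M=+0.0000
Largest |dx/dt| is |+0.0000| (M) < 0.05 → steady.

Steady state at T: yes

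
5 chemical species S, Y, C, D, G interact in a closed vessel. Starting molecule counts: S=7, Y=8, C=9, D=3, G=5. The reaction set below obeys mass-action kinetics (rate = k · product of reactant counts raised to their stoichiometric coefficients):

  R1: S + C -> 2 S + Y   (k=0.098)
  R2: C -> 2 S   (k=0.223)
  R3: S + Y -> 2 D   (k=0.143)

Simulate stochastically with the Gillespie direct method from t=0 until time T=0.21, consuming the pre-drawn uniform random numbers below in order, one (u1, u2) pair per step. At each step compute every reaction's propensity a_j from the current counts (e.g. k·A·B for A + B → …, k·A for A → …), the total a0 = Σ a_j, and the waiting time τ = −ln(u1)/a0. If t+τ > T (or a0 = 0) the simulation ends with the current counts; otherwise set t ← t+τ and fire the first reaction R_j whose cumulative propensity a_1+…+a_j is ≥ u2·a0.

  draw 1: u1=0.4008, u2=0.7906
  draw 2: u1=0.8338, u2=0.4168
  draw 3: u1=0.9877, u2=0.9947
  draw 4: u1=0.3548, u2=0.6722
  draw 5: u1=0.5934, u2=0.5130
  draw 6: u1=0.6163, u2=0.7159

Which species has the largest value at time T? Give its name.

t=0.000: S=7 Y=8 C=9 D=3 G=5
Draw 1: a1=6.174, a2=2.007, a3=8.008, a0=16.189; τ=−ln(0.4008)/16.189=0.056 → t=0.056; u2·a0=0.7906·16.189=12.799; a1+a2=8.181 < 12.799 ≤ a1+…+a3=16.189 → R3 fires; S=6 Y=7 C=9 D=5 G=5
Draw 2: a1=5.292, a2=2.007, a3=6.006, a0=13.305; τ=−ln(0.8338)/13.305=0.014 → t=0.070; u2·a0=0.4168·13.305=5.546; a1=5.292 < 5.546 ≤ a1+a2=7.299 → R2 fires; S=8 Y=7 C=8 D=5 G=5
Draw 3: a1=6.272, a2=1.784, a3=8.008, a0=16.064; τ=−ln(0.9877)/16.064=0.001 → t=0.071; u2·a0=0.9947·16.064=15.979; a1+a2=8.056 < 15.979 ≤ a1+…+a3=16.064 → R3 fires; S=7 Y=6 C=8 D=7 G=5
Draw 4: a1=5.488, a2=1.784, a3=6.006, a0=13.278; τ=−ln(0.3548)/13.278=0.078 → t=0.149; u2·a0=0.6722·13.278=8.925; a1+a2=7.272 < 8.925 ≤ a1+…+a3=13.278 → R3 fires; S=6 Y=5 C=8 D=9 G=5
Draw 5: a1=4.704, a2=1.784, a3=4.290, a0=10.778; τ=−ln(0.5934)/10.778=0.048 → t=0.197; u2·a0=0.5130·10.778=5.529; a1=4.704 < 5.529 ≤ a1+a2=6.488 → R2 fires; S=8 Y=5 C=7 D=9 G=5
Draw 6: a1=5.488, a2=1.561, a3=5.720, a0=12.769; τ=−ln(0.6163)/12.769=0.038 → t=0.235 > T=0.21: stop.
At T=0.21: S=8 Y=5 C=7 D=9 G=5; the largest is D.

Dominant species at T: D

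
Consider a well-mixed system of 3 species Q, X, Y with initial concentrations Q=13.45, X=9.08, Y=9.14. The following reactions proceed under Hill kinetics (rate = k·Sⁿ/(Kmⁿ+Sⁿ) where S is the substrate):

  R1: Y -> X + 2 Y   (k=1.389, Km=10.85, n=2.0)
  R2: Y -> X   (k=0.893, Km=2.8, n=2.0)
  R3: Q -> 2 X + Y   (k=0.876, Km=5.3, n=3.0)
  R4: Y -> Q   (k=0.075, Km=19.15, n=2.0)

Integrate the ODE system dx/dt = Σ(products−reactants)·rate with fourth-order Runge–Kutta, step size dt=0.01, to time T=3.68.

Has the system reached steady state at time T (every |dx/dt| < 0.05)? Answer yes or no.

Steady state at T: no

RK4 with dt=0.01: 368 steps to T=3.68. Trajectory (selected grid times):
t=0.00: Q=13.45 X=9.08 Y=9.14
t=0.41: Q=13.12 X=10.33 Y=9.38
t=0.82: Q=12.79 X=11.59 Y=9.62
t=1.23: Q=12.46 X=12.85 Y=9.86
t=1.64: Q=12.13 X=14.11 Y=10.11
t=2.04: Q=11.82 X=15.35 Y=10.35
t=2.45: Q=11.50 X=16.63 Y=10.61
t=2.86: Q=11.18 X=17.90 Y=10.86
t=3.27: Q=10.86 X=19.18 Y=11.13
t=3.68: Q=10.55 X=20.46 Y=11.39
Rates at T: R1=0.7281, R2=0.8421, R3=0.7774, R4=0.0196
dx/dt at T (Σ net stoichiometry × rate): Q=-0.7579, X=+3.1251, Y=+0.6438
Largest |dx/dt| is |+3.1251| (X) ≥ 0.05 → not steady.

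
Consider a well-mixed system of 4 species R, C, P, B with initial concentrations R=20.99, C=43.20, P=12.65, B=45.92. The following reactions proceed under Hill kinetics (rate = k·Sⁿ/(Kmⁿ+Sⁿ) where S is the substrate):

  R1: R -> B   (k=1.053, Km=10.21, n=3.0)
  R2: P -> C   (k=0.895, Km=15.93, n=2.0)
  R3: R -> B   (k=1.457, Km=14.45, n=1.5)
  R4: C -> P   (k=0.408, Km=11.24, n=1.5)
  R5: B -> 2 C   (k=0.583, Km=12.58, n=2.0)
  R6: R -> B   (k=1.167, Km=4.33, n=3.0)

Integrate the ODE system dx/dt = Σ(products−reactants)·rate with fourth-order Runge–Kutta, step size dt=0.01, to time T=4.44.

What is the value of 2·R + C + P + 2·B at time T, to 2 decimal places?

Value at T = 189.67

Check how each reaction changes W = 2·R + C + P + 2·B (weight of products minus weight of reactants):
R1: R -> B: (2·1) − (2·1) = 2 − 2 = 0
R2: P -> C: (1·1) − (1·1) = 1 − 1 = 0
R3: R -> B: (2·1) − (2·1) = 2 − 2 = 0
R4: C -> P: (1·1) − (1·1) = 1 − 1 = 0
R5: B -> 2 C: (1·2) − (2·1) = 2 − 2 = 0
R6: R -> B: (2·1) − (2·1) = 2 − 2 = 0
Every reaction leaves W unchanged, so W is conserved and no simulation is needed: W(T) = W(0) = 2·20.99 + 43.20 + 12.65 + 2·45.92 = 189.67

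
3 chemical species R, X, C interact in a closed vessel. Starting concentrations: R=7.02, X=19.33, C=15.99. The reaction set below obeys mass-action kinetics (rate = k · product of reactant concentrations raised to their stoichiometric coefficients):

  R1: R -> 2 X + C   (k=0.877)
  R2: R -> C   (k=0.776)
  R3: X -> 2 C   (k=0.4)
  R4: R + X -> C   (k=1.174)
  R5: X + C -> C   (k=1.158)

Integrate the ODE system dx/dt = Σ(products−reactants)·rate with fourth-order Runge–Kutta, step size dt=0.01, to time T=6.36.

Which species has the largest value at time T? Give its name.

Dominant species at T: C

RK4 with dt=0.01: 636 steps to T=6.36. Trajectory (selected grid times):
t=0.00: R=7.02 X=19.33 C=15.99
t=0.71: R=0.86 X=0.06 C=22.78
t=1.41: R=0.26 X=0.02 C=23.39
t=2.12: R=0.08 X=0.01 C=23.58
t=2.83: R=0.02 X=0.00 C=23.64
t=3.53: R=0.01 X=0.00 C=23.66
t=4.24: R=0.00 X=0.00 C=23.66
t=4.95: R=0.00 X=0.00 C=23.67
t=5.65: R=0.00 X=0.00 C=23.67
t=6.36: R=0.00 X=0.00 C=23.67
At T=6.36: R=0.00 X=0.00 C=23.67; the largest is C.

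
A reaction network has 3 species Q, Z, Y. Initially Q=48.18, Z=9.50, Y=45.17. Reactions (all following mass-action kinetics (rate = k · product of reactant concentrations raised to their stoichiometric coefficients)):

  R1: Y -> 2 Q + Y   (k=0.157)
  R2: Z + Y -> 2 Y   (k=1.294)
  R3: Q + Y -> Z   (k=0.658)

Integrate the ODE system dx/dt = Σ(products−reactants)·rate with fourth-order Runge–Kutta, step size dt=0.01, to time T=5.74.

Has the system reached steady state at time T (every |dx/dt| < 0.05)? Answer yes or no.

Steady state at T: yes

RK4 with dt=0.01: 574 steps to T=5.74. Trajectory (selected grid times):
t=0.00: Q=48.18 Z=9.50 Y=45.17
t=0.64: Q=0.48 Z=0.24 Y=54.43
t=1.28: Q=0.48 Z=0.24 Y=54.43
t=1.91: Q=0.48 Z=0.24 Y=54.43
t=2.55: Q=0.48 Z=0.24 Y=54.43
t=3.19: Q=0.48 Z=0.24 Y=54.43
t=3.83: Q=0.48 Z=0.24 Y=54.43
t=4.46: Q=0.48 Z=0.24 Y=54.43
t=5.10: Q=0.48 Z=0.24 Y=54.43
t=5.74: Q=0.48 Z=0.24 Y=54.43
Rates at T: R1=8.5451, R2=17.0902, R3=17.0902
dx/dt at T (Σ net stoichiometry × rate): Q=+0.0000, Z=+0.0000, Y=+0.0000
Largest |dx/dt| is |+0.0000| (Q) < 0.05 → steady.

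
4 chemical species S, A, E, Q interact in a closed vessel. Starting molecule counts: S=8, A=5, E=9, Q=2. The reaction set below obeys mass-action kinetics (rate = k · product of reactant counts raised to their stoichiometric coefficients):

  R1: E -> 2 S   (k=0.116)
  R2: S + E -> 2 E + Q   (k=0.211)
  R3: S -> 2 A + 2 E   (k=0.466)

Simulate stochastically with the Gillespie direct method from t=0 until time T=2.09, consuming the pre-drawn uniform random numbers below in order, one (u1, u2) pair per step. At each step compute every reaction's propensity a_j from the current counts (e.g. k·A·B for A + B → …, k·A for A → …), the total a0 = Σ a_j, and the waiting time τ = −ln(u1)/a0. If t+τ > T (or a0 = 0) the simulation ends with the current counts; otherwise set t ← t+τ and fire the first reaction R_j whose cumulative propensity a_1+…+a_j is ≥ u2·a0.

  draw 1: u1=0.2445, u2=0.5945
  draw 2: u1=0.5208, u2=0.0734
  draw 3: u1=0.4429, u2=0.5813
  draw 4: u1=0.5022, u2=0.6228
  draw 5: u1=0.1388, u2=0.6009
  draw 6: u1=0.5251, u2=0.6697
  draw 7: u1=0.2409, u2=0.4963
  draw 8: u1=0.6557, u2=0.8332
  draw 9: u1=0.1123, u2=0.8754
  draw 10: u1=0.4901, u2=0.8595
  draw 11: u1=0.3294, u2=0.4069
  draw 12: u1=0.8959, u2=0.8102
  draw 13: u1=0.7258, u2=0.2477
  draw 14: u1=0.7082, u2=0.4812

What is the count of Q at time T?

Q at T = 13

t=0.000: S=8 A=5 E=9 Q=2
Draw 1: a1=1.044, a2=15.192, a3=3.728, a0=19.964; τ=−ln(0.2445)/19.964=0.071 → t=0.071; u2·a0=0.5945·19.964=11.869; a1=1.044 < 11.869 ≤ a1+a2=16.236 → R2 fires; S=7 A=5 E=10 Q=3
Draw 2: a1=1.160, a2=14.770, a3=3.262, a0=19.192; τ=−ln(0.5208)/19.192=0.034 → t=0.105; u2·a0=0.0734·19.192=1.409; a1=1.160 < 1.409 ≤ a1+a2=15.930 → R2 fires; S=6 A=5 E=11 Q=4
Draw 3: a1=1.276, a2=13.926, a3=2.796, a0=17.998; τ=−ln(0.4429)/17.998=0.045 → t=0.150; u2·a0=0.5813·17.998=10.462; a1=1.276 < 10.462 ≤ a1+a2=15.202 → R2 fires; S=5 A=5 E=12 Q=5
Draw 4: a1=1.392, a2=12.660, a3=2.330, a0=16.382; τ=−ln(0.5022)/16.382=0.042 → t=0.192; u2·a0=0.6228·16.382=10.203; a1=1.392 < 10.203 ≤ a1+a2=14.052 → R2 fires; S=4 A=5 E=13 Q=6
Draw 5: a1=1.508, a2=10.972, a3=1.864, a0=14.344; τ=−ln(0.1388)/14.344=0.138 → t=0.330; u2·a0=0.6009·14.344=8.619; a1=1.508 < 8.619 ≤ a1+a2=12.480 → R2 fires; S=3 A=5 E=14 Q=7
Draw 6: a1=1.624, a2=8.862, a3=1.398, a0=11.884; τ=−ln(0.5251)/11.884=0.054 → t=0.384; u2·a0=0.6697·11.884=7.959; a1=1.624 < 7.959 ≤ a1+a2=10.486 → R2 fires; S=2 A=5 E=15 Q=8
Draw 7: a1=1.740, a2=6.330, a3=0.932, a0=9.002; τ=−ln(0.2409)/9.002=0.158 → t=0.542; u2·a0=0.4963·9.002=4.468; a1=1.740 < 4.468 ≤ a1+a2=8.070 → R2 fires; S=1 A=5 E=16 Q=9
Draw 8: a1=1.856, a2=3.376, a3=0.466, a0=5.698; τ=−ln(0.6557)/5.698=0.074 → t=0.616; u2·a0=0.8332·5.698=4.748; a1=1.856 < 4.748 ≤ a1+a2=5.232 → R2 fires; S=0 A=5 E=17 Q=10
Draw 9: a1=1.972, a2=0.000, a3=0.000, a0=1.972; τ=−ln(0.1123)/1.972=1.109 → t=1.725; u2·a0=0.8754·1.972=1.726 ≤ a1=1.972 → R1 fires; S=2 A=5 E=16 Q=10
Draw 10: a1=1.856, a2=6.752, a3=0.932, a0=9.540; τ=−ln(0.4901)/9.540=0.075 → t=1.799; u2·a0=0.8595·9.540=8.200; a1=1.856 < 8.200 ≤ a1+a2=8.608 → R2 fires; S=1 A=5 E=17 Q=11
Draw 11: a1=1.972, a2=3.587, a3=0.466, a0=6.025; τ=−ln(0.3294)/6.025=0.184 → t=1.984; u2·a0=0.4069·6.025=2.452; a1=1.972 < 2.452 ≤ a1+a2=5.559 → R2 fires; S=0 A=5 E=18 Q=12
Draw 12: a1=2.088, a2=0.000, a3=0.000, a0=2.088; τ=−ln(0.8959)/2.088=0.053 → t=2.036; u2·a0=0.8102·2.088=1.692 ≤ a1=2.088 → R1 fires; S=2 A=5 E=17 Q=12
Draw 13: a1=1.972, a2=7.174, a3=0.932, a0=10.078; τ=−ln(0.7258)/10.078=0.032 → t=2.068; u2·a0=0.2477·10.078=2.496; a1=1.972 < 2.496 ≤ a1+a2=9.146 → R2 fires; S=1 A=5 E=18 Q=13
Draw 14: a1=2.088, a2=3.798, a3=0.466, a0=6.352; τ=−ln(0.7082)/6.352=0.054 → t=2.123 > T=2.09: stop.
Read off Q at T=2.09: 13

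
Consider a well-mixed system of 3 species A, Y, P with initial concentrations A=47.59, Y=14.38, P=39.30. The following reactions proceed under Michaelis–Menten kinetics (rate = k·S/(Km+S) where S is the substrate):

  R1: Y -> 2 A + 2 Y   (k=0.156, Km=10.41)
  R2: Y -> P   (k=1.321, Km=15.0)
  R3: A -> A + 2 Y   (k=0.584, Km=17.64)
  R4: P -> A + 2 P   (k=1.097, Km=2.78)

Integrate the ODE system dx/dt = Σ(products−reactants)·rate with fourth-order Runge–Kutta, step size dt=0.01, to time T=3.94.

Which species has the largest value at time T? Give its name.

Dominant species at T: A

RK4 with dt=0.01: 394 steps to T=3.94. Trajectory (selected grid times):
t=0.00: A=47.59 Y=14.38 P=39.30
t=0.44: A=48.12 Y=14.51 P=40.04
t=0.88: A=48.65 Y=14.64 P=40.77
t=1.31: A=49.17 Y=14.77 P=41.50
t=1.75: A=49.71 Y=14.90 P=42.24
t=2.19: A=50.24 Y=15.03 P=42.98
t=2.63: A=50.78 Y=15.16 P=43.73
t=3.06: A=51.30 Y=15.28 P=44.46
t=3.50: A=51.83 Y=15.41 P=45.21
t=3.94: A=52.37 Y=15.54 P=45.96
At T=3.94: A=52.37 Y=15.54 P=45.96; the largest is A.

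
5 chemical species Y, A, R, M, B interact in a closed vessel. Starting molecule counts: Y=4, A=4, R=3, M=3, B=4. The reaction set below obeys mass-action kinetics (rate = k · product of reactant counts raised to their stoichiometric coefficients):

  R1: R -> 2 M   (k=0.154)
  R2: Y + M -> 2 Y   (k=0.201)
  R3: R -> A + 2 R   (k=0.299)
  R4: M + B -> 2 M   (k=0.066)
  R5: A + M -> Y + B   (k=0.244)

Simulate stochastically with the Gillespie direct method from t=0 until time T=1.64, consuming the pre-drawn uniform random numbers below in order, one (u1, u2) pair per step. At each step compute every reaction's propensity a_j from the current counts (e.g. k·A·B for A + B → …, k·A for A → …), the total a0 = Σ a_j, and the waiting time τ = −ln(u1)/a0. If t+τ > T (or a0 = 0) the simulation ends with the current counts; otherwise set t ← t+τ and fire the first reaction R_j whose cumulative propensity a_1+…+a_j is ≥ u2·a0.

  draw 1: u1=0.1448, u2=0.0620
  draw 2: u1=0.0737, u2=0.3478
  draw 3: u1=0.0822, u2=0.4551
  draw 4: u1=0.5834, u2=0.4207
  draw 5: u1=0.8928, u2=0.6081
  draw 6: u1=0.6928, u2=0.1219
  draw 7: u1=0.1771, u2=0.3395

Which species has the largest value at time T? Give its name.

t=0.000: Y=4 A=4 R=3 M=3 B=4
Draw 1: a1=0.462, a2=2.412, a3=0.897, a4=0.792, a5=2.928, a0=7.491; τ=−ln(0.1448)/7.491=0.258 → t=0.258; u2·a0=0.0620·7.491=0.464; a1=0.462 < 0.464 ≤ a1+a2=2.874 → R2 fires; Y=5 A=4 R=3 M=2 B=4
Draw 2: a1=0.462, a2=2.010, a3=0.897, a4=0.528, a5=1.952, a0=5.849; τ=−ln(0.0737)/5.849=0.446 → t=0.704; u2·a0=0.3478·5.849=2.034; a1=0.462 < 2.034 ≤ a1+a2=2.472 → R2 fires; Y=6 A=4 R=3 M=1 B=4
Draw 3: a1=0.462, a2=1.206, a3=0.897, a4=0.264, a5=0.976, a0=3.805; τ=−ln(0.0822)/3.805=0.657 → t=1.360; u2·a0=0.4551·3.805=1.732; a1+a2=1.668 < 1.732 ≤ a1+…+a3=2.565 → R3 fires; Y=6 A=5 R=4 M=1 B=4
Draw 4: a1=0.616, a2=1.206, a3=1.196, a4=0.264, a5=1.220, a0=4.502; τ=−ln(0.5834)/4.502=0.120 → t=1.480; u2·a0=0.4207·4.502=1.894; a1+a2=1.822 < 1.894 ≤ a1+…+a3=3.018 → R3 fires; Y=6 A=6 R=5 M=1 B=4
Draw 5: a1=0.770, a2=1.206, a3=1.495, a4=0.264, a5=1.464, a0=5.199; τ=−ln(0.8928)/5.199=0.022 → t=1.502; u2·a0=0.6081·5.199=3.162; a1+a2=1.976 < 3.162 ≤ a1+…+a3=3.471 → R3 fires; Y=6 A=7 R=6 M=1 B=4
Draw 6: a1=0.924, a2=1.206, a3=1.794, a4=0.264, a5=1.708, a0=5.896; τ=−ln(0.6928)/5.896=0.062 → t=1.564; u2·a0=0.1219·5.896=0.719 ≤ a1=0.924 → R1 fires; Y=6 A=7 R=5 M=3 B=4
Draw 7: a1=0.770, a2=3.618, a3=1.495, a4=0.792, a5=5.124, a0=11.799; τ=−ln(0.1771)/11.799=0.147 → t=1.711 > T=1.64: stop.
At T=1.64: Y=6 A=7 R=5 M=3 B=4; the largest is A.

Dominant species at T: A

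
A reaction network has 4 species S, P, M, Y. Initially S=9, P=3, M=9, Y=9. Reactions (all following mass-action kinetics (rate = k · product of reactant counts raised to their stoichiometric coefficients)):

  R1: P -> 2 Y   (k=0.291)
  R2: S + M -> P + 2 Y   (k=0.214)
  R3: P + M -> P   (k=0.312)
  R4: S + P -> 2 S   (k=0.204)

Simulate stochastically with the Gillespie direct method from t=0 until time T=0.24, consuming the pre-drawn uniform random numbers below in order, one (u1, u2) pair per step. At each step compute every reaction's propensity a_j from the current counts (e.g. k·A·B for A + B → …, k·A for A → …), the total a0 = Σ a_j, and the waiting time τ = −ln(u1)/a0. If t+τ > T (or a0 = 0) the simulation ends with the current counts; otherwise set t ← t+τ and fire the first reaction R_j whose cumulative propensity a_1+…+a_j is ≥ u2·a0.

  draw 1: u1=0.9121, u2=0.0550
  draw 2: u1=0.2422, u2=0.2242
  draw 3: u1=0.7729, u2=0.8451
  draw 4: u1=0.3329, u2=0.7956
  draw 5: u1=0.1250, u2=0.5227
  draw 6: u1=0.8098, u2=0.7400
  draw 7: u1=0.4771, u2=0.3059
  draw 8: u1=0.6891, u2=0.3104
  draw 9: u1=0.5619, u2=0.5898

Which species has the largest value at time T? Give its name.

t=0.000: S=9 P=3 M=9 Y=9
Draw 1: a1=0.873, a2=17.334, a3=8.424, a4=5.508, a0=32.139; τ=−ln(0.9121)/32.139=0.003 → t=0.003; u2·a0=0.0550·32.139=1.768; a1=0.873 < 1.768 ≤ a1+a2=18.207 → R2 fires; S=8 P=4 M=8 Y=11
Draw 2: a1=1.164, a2=13.696, a3=9.984, a4=6.528, a0=31.372; τ=−ln(0.2422)/31.372=0.045 → t=0.048; u2·a0=0.2242·31.372=7.034; a1=1.164 < 7.034 ≤ a1+a2=14.860 → R2 fires; S=7 P=5 M=7 Y=13
Draw 3: a1=1.455, a2=10.486, a3=10.920, a4=7.140, a0=30.001; τ=−ln(0.7729)/30.001=0.009 → t=0.057; u2·a0=0.8451·30.001=25.354; a1+…+a3=22.861 < 25.354 ≤ a1+…+a4=30.001 → R4 fires; S=8 P=4 M=7 Y=13
Draw 4: a1=1.164, a2=11.984, a3=8.736, a4=6.528, a0=28.412; τ=−ln(0.3329)/28.412=0.039 → t=0.095; u2·a0=0.7956·28.412=22.605; a1+…+a3=21.884 < 22.605 ≤ a1+…+a4=28.412 → R4 fires; S=9 P=3 M=7 Y=13
Draw 5: a1=0.873, a2=13.482, a3=6.552, a4=5.508, a0=26.415; τ=−ln(0.1250)/26.415=0.079 → t=0.174; u2·a0=0.5227·26.415=13.807; a1=0.873 < 13.807 ≤ a1+a2=14.355 → R2 fires; S=8 P=4 M=6 Y=15
Draw 6: a1=1.164, a2=10.272, a3=7.488, a4=6.528, a0=25.452; τ=−ln(0.8098)/25.452=0.008 → t=0.182; u2·a0=0.7400·25.452=18.834; a1+a2=11.436 < 18.834 ≤ a1+…+a3=18.924 → R3 fires; S=8 P=4 M=5 Y=15
Draw 7: a1=1.164, a2=8.560, a3=6.240, a4=6.528, a0=22.492; τ=−ln(0.4771)/22.492=0.033 → t=0.215; u2·a0=0.3059·22.492=6.880; a1=1.164 < 6.880 ≤ a1+a2=9.724 → R2 fires; S=7 P=5 M=4 Y=17
Draw 8: a1=1.455, a2=5.992, a3=6.240, a4=7.140, a0=20.827; τ=−ln(0.6891)/20.827=0.018 → t=0.233; u2·a0=0.3104·20.827=6.465; a1=1.455 < 6.465 ≤ a1+a2=7.447 → R2 fires; S=6 P=6 M=3 Y=19
Draw 9: a1=1.746, a2=3.852, a3=5.616, a4=7.344, a0=18.558; τ=−ln(0.5619)/18.558=0.031 → t=0.264 > T=0.24: stop.
At T=0.24: S=6 P=6 M=3 Y=19; the largest is Y.

Dominant species at T: Y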